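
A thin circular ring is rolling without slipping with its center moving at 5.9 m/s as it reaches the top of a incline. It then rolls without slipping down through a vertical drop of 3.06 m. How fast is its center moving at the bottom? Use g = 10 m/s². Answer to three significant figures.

v ≈ 8.09 m/s

With I = MR², the ratio k = I/(MR²) is 1.
Rolling without slipping gives ω = v/R, so the total kinetic energy is ½Mv² + ½Iω² = ½(1+k)Mv² = Mv².
Energy conservation: Mv₀² + Mgh = Mv², so v² = v₀² + 2gh/(1+k).
v = √(5.9² + 2×10×3.06/2) = √65.41 ≈ 8.09 m/s.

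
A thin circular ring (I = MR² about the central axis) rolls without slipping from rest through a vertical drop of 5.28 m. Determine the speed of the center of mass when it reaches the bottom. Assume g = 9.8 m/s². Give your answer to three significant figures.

With I = MR², the ratio k = I/(MR²) is 1.
The rolling condition ω = v/R makes the rotational term ½I(v/R)² = ½kMv², so KE_total = ½(1+k)Mv² = Mv².
Setting Mgh = Mv² gives v = √(2gh/(1+k)) = √(2·9.8·5.28/2) ≈ 7.19 m/s.

v ≈ 7.19 m/s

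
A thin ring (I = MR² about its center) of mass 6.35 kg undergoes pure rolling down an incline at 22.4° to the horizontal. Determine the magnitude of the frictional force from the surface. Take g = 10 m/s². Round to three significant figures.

The moment of inertia is MR², giving k ≡ I/(MR²) = 1.
Newton's second law down the slope: Mg sinθ − f = Ma. The torque equation fR = Iα (with α = a/R) gives f = kMa.
Combining, a = g sinθ/(1+k) and f = kMa = kMg sinθ/(1+k).
f = 1 × 6.35 × 10 × sin22.4° / 2 ≈ 12.1 N.

f ≈ 12.1 N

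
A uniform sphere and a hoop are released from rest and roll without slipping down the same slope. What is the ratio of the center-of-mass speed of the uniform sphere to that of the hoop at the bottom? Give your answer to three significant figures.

Each satisfies Mgh = ½(1+k)Mv² with k = I/(MR²), so v ∝ 1/√(1+k).
For the uniform sphere k = 0.4; for the hoop k = 1.
v₁/v₂ = √((1+k₂)/(1+k₁)) = √(2/1.4) ≈ 1.20.

v_ratio ≈ 1.20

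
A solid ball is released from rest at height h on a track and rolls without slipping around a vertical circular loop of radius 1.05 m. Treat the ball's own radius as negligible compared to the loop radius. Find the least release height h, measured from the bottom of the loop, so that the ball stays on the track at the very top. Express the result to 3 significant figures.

The moment of inertia is (2/5)MR², giving k ≡ I/(MR²) = 0.4.
At the top of the loop, the minimum-contact condition is Mg = Mv_top²/r, so v_top² = gr.
With ω = v/R, the kinetic energy at speed v is ½(1+k)Mv² = (7/10)Mv².
Energy conservation from release (height h) to the top (height 2r): Mgh = Mg(2r) + (7/10)M·gr.
Thus h_min = 2r + (1+k)r/2 = r(2 + 1.4/2) = 1.05 × 2.7 ≈ 2.84 m.

h_min ≈ 2.84 m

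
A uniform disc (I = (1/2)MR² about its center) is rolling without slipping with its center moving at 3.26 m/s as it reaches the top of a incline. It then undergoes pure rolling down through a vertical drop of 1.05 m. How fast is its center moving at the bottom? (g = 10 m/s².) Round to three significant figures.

For this body I = (1/2)MR², i.e. k = I/(MR²) = 0.5.
The rolling condition ω = v/R makes the rotational term ½I(v/R)² = ½kMv², so KE_total = ½(1+k)Mv² = (3/4)Mv².
Energy conservation: (3/4)Mv₀² + Mgh = (3/4)Mv², so v² = v₀² + 2gh/(1+k).
v = √(3.26² + 2×10×1.05/1.5) = √24.63 ≈ 4.96 m/s.

v ≈ 4.96 m/s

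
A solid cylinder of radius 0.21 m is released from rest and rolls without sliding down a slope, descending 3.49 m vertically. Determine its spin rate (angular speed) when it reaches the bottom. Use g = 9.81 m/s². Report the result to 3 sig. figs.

ω ≈ 32.2 rad/s

Here I = (1/2)MR², so the shape factor k = I/(MR²) = 0.5.
Pure rolling means v = ωR; then KE = ½Mv² + ½I(v/R)² = ½(1+k)Mv² = (3/4)Mv².
Energy conservation Mgh = ½(1+k)Mv² gives v = √(2gh/(1+k)) = √(2 × 9.81 × 3.49 / 1.5) = 6.756 m/s.
Then ω = v/R = 6.756 / 0.21 ≈ 32.2 rad/s.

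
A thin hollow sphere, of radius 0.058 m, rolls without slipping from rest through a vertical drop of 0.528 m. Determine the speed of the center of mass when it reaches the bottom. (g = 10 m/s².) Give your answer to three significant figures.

The moment of inertia is (2/3)MR², giving k ≡ I/(MR²) = 2/3.
Rolling without slipping gives ω = v/R, so the total kinetic energy is ½Mv² + ½Iω² = ½(1+k)Mv² = (5/6)Mv².
Setting Mgh = (5/6)Mv² gives v = √(2gh/(1+k)) = √(2·10·0.528/1.667) ≈ 2.52 m/s.

v ≈ 2.52 m/s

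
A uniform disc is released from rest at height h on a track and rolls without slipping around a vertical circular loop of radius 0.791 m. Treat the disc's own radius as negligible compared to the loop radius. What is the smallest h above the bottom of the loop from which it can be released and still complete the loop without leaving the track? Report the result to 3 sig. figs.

The moment of inertia is (1/2)MR², giving k ≡ I/(MR²) = 0.5.
At the top, contact is just lost when gravity alone supplies the centripetal force: Mg = Mv_top²/r, i.e. v_top² = gr.
With ω = v/R, the kinetic energy at speed v is ½(1+k)Mv² = (3/4)Mv².
Energy conservation from release (height h) to the top (height 2r): Mgh = Mg(2r) + (3/4)M·gr.
Thus h_min = 2r + (1+k)r/2 = r(2 + 1.5/2) = 0.791 × 2.75 ≈ 2.18 m.

h_min ≈ 2.18 m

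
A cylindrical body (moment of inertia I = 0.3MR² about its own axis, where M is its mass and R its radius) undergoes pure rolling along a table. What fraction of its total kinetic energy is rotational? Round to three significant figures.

With I = 0.3MR², the ratio k = I/(MR²) is 0.3.
With ω = v/R, KE_trans = ½Mv² and KE_rot = ½Iω² = ½kMv², so KE_total = ½(1+k)Mv².
The rotational fraction is therefore k/(1+k) = 0.3/1.3 ≈ 0.231.

fraction ≈ 0.231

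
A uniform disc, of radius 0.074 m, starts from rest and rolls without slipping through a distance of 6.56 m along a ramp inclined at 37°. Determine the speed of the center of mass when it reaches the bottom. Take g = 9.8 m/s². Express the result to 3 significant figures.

The moment of inertia is (1/2)MR², giving k ≡ I/(MR²) = 0.5.
Pure rolling means v = ωR; then KE = ½Mv² + ½I(v/R)² = ½(1+k)Mv² = (3/4)Mv².
The vertical drop is h = L sinθ = 6.56 × sin37° = 3.948 m.
Energy conservation: Mgh = (3/4)Mv², so v = √(2gh/(1+k)) = √(2 × 9.8 × 3.948 / 1.5) ≈ 7.18 m/s.

v ≈ 7.18 m/s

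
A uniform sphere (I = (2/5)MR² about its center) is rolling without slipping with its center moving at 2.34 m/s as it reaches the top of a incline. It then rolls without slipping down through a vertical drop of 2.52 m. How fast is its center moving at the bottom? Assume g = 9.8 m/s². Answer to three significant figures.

v ≈ 6.38 m/s

Here I = (2/5)MR², so the shape factor k = I/(MR²) = 0.4.
Pure rolling means v = ωR; then KE = ½Mv² + ½I(v/R)² = ½(1+k)Mv² = (7/10)Mv².
Conserving energy between top and bottom: (7/10)Mv² = (7/10)Mv₀² + Mgh, hence v² = v₀² + 2gh/(1+k).
v = √(2.34² + 2×9.8×2.52/1.4) = √40.76 ≈ 6.38 m/s.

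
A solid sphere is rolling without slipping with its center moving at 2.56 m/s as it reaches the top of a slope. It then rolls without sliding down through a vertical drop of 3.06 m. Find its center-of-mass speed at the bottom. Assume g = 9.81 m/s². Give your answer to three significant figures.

Here I = (2/5)MR², so the shape factor k = I/(MR²) = 0.4.
Since it rolls without slipping, ω = v/R and KE = ½Mv² + ½Iω² = ½(1+k)Mv² = (7/10)Mv².
Conserving energy between top and bottom: (7/10)Mv² = (7/10)Mv₀² + Mgh, hence v² = v₀² + 2gh/(1+k).
v = √(2.56² + 2×9.81×3.06/1.4) = √49.44 ≈ 7.03 m/s.

v ≈ 7.03 m/s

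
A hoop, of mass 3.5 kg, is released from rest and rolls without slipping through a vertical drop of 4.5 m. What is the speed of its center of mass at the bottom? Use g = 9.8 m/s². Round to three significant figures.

v ≈ 6.64 m/s

For this body I = MR², i.e. k = I/(MR²) = 1.
Rolling without slipping gives ω = v/R, so the total kinetic energy is ½Mv² + ½Iω² = ½(1+k)Mv² = Mv².
Energy conservation: Mgh = Mv², so v = √(2gh/(1+k)) = √(2 × 9.8 × 4.5 / 2) ≈ 6.64 m/s.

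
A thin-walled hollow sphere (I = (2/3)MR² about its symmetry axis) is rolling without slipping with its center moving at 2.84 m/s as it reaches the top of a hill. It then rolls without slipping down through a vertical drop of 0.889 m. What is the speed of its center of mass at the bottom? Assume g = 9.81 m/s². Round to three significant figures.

With I = (2/3)MR², the ratio k = I/(MR²) is 2/3.
The rolling condition ω = v/R makes the rotational term ½I(v/R)² = ½kMv², so KE_total = ½(1+k)Mv² = (5/6)Mv².
Energy conservation: (5/6)Mv₀² + Mgh = (5/6)Mv², so v² = v₀² + 2gh/(1+k).
v = √(2.84² + 2×9.81×0.889/1.667) = √18.53 ≈ 4.30 m/s.

v ≈ 4.30 m/s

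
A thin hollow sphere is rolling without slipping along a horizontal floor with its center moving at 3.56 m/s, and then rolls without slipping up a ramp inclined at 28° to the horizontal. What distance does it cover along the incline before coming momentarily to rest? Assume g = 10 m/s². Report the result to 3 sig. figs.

With I = (2/3)MR², the ratio k = I/(MR²) is 2/3.
The rolling condition ω = v/R makes the rotational term ½I(v/R)² = ½kMv², so KE_total = ½(1+k)Mv² = (5/6)Mv².
Setting this equal to Mgh gives the vertical rise h = (1+k)v₀²/(2g) = 1.667×3.56²/(2×10) = 1.056 m.
The distance along the slope is d = h/sinθ = 1.056/sin28° ≈ 2.25 m.

d ≈ 2.25 m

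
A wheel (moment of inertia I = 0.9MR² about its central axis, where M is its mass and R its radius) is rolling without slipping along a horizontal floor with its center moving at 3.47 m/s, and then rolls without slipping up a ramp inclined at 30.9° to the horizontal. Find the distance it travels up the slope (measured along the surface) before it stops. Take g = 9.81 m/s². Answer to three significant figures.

The moment of inertia is 0.9MR², giving k ≡ I/(MR²) = 0.9.
Rolling without slipping gives ω = v/R, so the total kinetic energy is ½Mv² + ½Iω² = ½(1+k)Mv² = (19/20)Mv².
Setting this equal to Mgh gives the vertical rise h = (1+k)v₀²/(2g) = 1.9×3.47²/(2×9.81) = 1.166 m.
Along the incline, d = h/sinθ = 1.166/sin30.9° ≈ 2.27 m.

d ≈ 2.27 m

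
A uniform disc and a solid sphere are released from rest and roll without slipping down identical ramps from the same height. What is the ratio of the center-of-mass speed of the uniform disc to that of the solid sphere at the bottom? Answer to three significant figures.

Each satisfies Mgh = ½(1+k)Mv² with k = I/(MR²), so v ∝ 1/√(1+k).
For the uniform disc k = 0.5; for the solid sphere k = 0.4.
v₁/v₂ = √((1+k₂)/(1+k₁)) = √(1.4/1.5) ≈ 0.966.

v_ratio ≈ 0.966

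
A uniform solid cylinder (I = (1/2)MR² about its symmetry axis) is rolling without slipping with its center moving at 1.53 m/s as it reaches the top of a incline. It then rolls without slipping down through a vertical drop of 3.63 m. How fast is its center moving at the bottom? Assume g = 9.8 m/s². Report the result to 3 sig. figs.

The moment of inertia is (1/2)MR², giving k ≡ I/(MR²) = 0.5.
The rolling condition ω = v/R makes the rotational term ½I(v/R)² = ½kMv², so KE_total = ½(1+k)Mv² = (3/4)Mv².
Conserving energy between top and bottom: (3/4)Mv² = (3/4)Mv₀² + Mgh, hence v² = v₀² + 2gh/(1+k).
v = √(1.53² + 2×9.8×3.63/1.5) = √49.77 ≈ 7.05 m/s.

v ≈ 7.05 m/s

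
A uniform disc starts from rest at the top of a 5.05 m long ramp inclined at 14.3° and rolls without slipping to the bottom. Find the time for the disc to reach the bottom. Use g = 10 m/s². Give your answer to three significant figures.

t ≈ 2.48 s

The moment of inertia is (1/2)MR², giving k ≡ I/(MR²) = 0.5.
Translational: Mg sinθ − f = Ma. Rotational about the CM: fR = Iα = kMRa, so f = kMa.
Hence a = g sinθ/(1+k) = 10×sin14.3°/1.5 = 1.647 m/s².
Starting from rest, L = ½at², so t = √(2L/a) = √(2×5.05/1.647) ≈ 2.48 s.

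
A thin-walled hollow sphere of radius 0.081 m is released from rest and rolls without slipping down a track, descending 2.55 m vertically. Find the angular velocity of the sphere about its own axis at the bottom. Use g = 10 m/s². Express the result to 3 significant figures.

ω ≈ 68.3 rad/s

Here I = (2/3)MR², so the shape factor k = I/(MR²) = 2/3.
Rolling without slipping gives ω = v/R, so the total kinetic energy is ½Mv² + ½Iω² = ½(1+k)Mv² = (5/6)Mv².
Energy conservation Mgh = ½(1+k)Mv² gives v = √(2gh/(1+k)) = √(2 × 10 × 2.55 / 1.667) = 5.532 m/s.
The angular speed follows from ω = v/R = 5.532/0.081 ≈ 68.3 rad/s.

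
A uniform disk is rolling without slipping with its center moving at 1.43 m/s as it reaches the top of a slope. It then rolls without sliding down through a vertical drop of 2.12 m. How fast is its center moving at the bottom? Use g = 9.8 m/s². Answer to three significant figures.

For this body I = (1/2)MR², i.e. k = I/(MR²) = 0.5.
Pure rolling means v = ωR; then KE = ½Mv² + ½I(v/R)² = ½(1+k)Mv² = (3/4)Mv².
Conserving energy between top and bottom: (3/4)Mv² = (3/4)Mv₀² + Mgh, hence v² = v₀² + 2gh/(1+k).
v = √(1.43² + 2×9.8×2.12/1.5) = √29.75 ≈ 5.45 m/s.

v ≈ 5.45 m/s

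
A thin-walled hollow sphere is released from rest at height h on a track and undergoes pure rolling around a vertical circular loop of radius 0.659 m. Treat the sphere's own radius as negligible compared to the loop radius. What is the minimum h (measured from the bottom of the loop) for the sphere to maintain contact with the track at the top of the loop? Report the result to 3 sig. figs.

Here I = (2/3)MR², so the shape factor k = I/(MR²) = 2/3.
At the top of the loop, the minimum-contact condition is Mg = Mv_top²/r, so v_top² = gr.
With ω = v/R, the kinetic energy at speed v is ½(1+k)Mv² = (5/6)Mv².
Energy conservation from release (height h) to the top (height 2r): Mgh = Mg(2r) + (5/6)M·gr.
Thus h_min = 2r + (1+k)r/2 = r(2 + 1.667/2) = 0.659 × 2.833 ≈ 1.87 m.

h_min ≈ 1.87 m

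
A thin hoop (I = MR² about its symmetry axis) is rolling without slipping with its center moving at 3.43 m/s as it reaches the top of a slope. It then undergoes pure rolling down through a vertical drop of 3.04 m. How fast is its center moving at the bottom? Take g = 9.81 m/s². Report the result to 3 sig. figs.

v ≈ 6.45 m/s

Here I = MR², so the shape factor k = I/(MR²) = 1.
Since it rolls without slipping, ω = v/R and KE = ½Mv² + ½Iω² = ½(1+k)Mv² = Mv².
Conserving energy between top and bottom: Mv² = Mv₀² + Mgh, hence v² = v₀² + 2gh/(1+k).
v = √(3.43² + 2×9.81×3.04/2) = √41.59 ≈ 6.45 m/s.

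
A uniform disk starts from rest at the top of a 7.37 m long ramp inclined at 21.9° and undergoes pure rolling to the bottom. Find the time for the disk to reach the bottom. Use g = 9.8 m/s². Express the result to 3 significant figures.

t ≈ 2.46 s

For this body I = (1/2)MR², i.e. k = I/(MR²) = 0.5.
Newton's second law down the slope: Mg sinθ − f = Ma. The torque equation fR = Iα (with α = a/R) gives f = kMa.
Hence a = g sinθ/(1+k) = 9.8×sin21.9°/1.5 = 2.437 m/s².
Starting from rest, L = ½at², so t = √(2L/a) = √(2×7.37/2.437) ≈ 2.46 s.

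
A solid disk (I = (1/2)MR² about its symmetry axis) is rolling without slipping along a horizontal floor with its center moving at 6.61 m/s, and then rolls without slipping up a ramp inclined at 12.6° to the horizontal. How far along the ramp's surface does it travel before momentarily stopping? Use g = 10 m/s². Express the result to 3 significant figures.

d ≈ 15.0 m

For this body I = (1/2)MR², i.e. k = I/(MR²) = 0.5.
Rolling without slipping gives ω = v/R, so the total kinetic energy is ½Mv² + ½Iω² = ½(1+k)Mv² = (3/4)Mv².
Setting this equal to Mgh gives the vertical rise h = (1+k)v₀²/(2g) = 1.5×6.61²/(2×10) = 3.277 m.
Along the incline, d = h/sinθ = 3.277/sin12.6° ≈ 15.0 m.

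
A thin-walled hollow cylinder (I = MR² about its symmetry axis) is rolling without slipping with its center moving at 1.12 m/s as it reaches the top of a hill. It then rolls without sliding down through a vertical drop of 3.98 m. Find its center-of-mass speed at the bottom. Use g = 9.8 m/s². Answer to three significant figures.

v ≈ 6.34 m/s

The moment of inertia is MR², giving k ≡ I/(MR²) = 1.
Since it rolls without slipping, ω = v/R and KE = ½Mv² + ½Iω² = ½(1+k)Mv² = Mv².
Conserving energy between top and bottom: Mv² = Mv₀² + Mgh, hence v² = v₀² + 2gh/(1+k).
v = √(1.12² + 2×9.8×3.98/2) = √40.26 ≈ 6.34 m/s.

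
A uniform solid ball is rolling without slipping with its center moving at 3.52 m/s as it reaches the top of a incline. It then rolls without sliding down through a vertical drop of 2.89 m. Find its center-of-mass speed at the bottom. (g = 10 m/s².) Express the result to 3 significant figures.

Here I = (2/5)MR², so the shape factor k = I/(MR²) = 0.4.
Since it rolls without slipping, ω = v/R and KE = ½Mv² + ½Iω² = ½(1+k)Mv² = (7/10)Mv².
Conserving energy between top and bottom: (7/10)Mv² = (7/10)Mv₀² + Mgh, hence v² = v₀² + 2gh/(1+k).
v = √(3.52² + 2×10×2.89/1.4) = √53.68 ≈ 7.33 m/s.

v ≈ 7.33 m/s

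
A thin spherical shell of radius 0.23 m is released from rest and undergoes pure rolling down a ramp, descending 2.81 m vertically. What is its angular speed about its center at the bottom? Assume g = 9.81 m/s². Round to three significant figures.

ω ≈ 25.0 rad/s

For this body I = (2/3)MR², i.e. k = I/(MR²) = 2/3.
Since it rolls without slipping, ω = v/R and KE = ½Mv² + ½Iω² = ½(1+k)Mv² = (5/6)Mv².
Energy conservation Mgh = ½(1+k)Mv² gives v = √(2gh/(1+k)) = √(2 × 9.81 × 2.81 / 1.667) = 5.751 m/s.
Then ω = v/R = 5.751 / 0.23 ≈ 25.0 rad/s.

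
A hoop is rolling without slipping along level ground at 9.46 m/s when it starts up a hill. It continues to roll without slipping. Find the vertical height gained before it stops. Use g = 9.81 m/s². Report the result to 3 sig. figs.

h ≈ 9.12 m

Here I = MR², so the shape factor k = I/(MR²) = 1.
Since it rolls without slipping, ω = v/R and KE = ½Mv² + ½Iω² = ½(1+k)Mv² = Mv².
At the top the kinetic energy is zero, so Mv₀² = Mgh.
Thus h = (1+k)v₀²/(2g) = 2 × 9.46² / (2 × 9.81) ≈ 9.12 m.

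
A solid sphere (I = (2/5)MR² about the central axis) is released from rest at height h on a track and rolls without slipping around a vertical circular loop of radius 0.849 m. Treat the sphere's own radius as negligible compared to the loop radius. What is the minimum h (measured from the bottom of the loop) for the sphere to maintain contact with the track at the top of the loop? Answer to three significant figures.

With I = (2/5)MR², the ratio k = I/(MR²) is 0.4.
At the top of the loop, the minimum-contact condition is Mg = Mv_top²/r, so v_top² = gr.
With ω = v/R, the kinetic energy at speed v is ½(1+k)Mv² = (7/10)Mv².
Energy conservation from release (height h) to the top (height 2r): Mgh = Mg(2r) + (7/10)M·gr.
Thus h_min = 2r + (1+k)r/2 = r(2 + 1.4/2) = 0.849 × 2.7 ≈ 2.29 m.

h_min ≈ 2.29 m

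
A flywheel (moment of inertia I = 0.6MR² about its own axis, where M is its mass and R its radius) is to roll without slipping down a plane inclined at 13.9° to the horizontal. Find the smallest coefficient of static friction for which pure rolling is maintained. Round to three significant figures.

With I = 0.6MR², the ratio k = I/(MR²) is 0.6.
Newton's second law down the slope: Mg sinθ − f = Ma. The torque equation fR = Iα (with α = a/R) gives f = kMa.
These give a = g sinθ/(1+k) and the required friction f = kMg sinθ/(1+k).
The normal force is N = Mg cosθ, so μ_min = f/N = k tanθ/(1+k).
μ_min = 0.6 × tan13.9° / 1.6 ≈ 0.0928.

μ_min ≈ 0.0928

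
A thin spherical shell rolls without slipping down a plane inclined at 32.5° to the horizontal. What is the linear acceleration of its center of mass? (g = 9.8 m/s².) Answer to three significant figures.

a ≈ 3.16 m/s²

For this body I = (2/3)MR², i.e. k = I/(MR²) = 2/3.
Newton's second law down the slope: Mg sinθ − f = Ma. The torque equation fR = Iα (with α = a/R) gives f = kMa.
Eliminating f: Mg sinθ = (1+k)Ma, so a = g sinθ/(1+k) = 9.8 × sin32.5° / 1.667 ≈ 3.16 m/s².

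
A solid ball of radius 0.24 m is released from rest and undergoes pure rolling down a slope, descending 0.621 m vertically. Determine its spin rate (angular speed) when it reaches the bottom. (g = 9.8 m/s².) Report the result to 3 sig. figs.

The moment of inertia is (2/5)MR², giving k ≡ I/(MR²) = 0.4.
The rolling condition ω = v/R makes the rotational term ½I(v/R)² = ½kMv², so KE_total = ½(1+k)Mv² = (7/10)Mv².
Energy conservation Mgh = ½(1+k)Mv² gives v = √(2gh/(1+k)) = √(2 × 9.8 × 0.621 / 1.4) = 2.949 m/s.
Then ω = v/R = 2.949 / 0.24 ≈ 12.3 rad/s.

ω ≈ 12.3 rad/s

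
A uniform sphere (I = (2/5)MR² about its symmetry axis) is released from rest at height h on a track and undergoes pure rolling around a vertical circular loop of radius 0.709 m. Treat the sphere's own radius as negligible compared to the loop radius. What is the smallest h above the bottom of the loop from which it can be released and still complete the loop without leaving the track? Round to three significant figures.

h_min ≈ 1.91 m

With I = (2/5)MR², the ratio k = I/(MR²) is 0.4.
At the top of the loop, the minimum-contact condition is Mg = Mv_top²/r, so v_top² = gr.
With ω = v/R, the kinetic energy at speed v is ½(1+k)Mv² = (7/10)Mv².
Energy conservation from release (height h) to the top (height 2r): Mgh = Mg(2r) + (7/10)M·gr.
Thus h_min = 2r + (1+k)r/2 = r(2 + 1.4/2) = 0.709 × 2.7 ≈ 1.91 m.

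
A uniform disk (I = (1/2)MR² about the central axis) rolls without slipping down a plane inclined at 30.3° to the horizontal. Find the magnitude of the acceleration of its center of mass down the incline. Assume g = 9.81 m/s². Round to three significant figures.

Here I = (1/2)MR², so the shape factor k = I/(MR²) = 0.5.
Newton's second law down the slope: Mg sinθ − f = Ma. The torque equation fR = Iα (with α = a/R) gives f = kMa.
Eliminating f: Mg sinθ = (1+k)Ma, so a = g sinθ/(1+k) = 9.81 × sin30.3° / 1.5 ≈ 3.30 m/s².

a ≈ 3.30 m/s²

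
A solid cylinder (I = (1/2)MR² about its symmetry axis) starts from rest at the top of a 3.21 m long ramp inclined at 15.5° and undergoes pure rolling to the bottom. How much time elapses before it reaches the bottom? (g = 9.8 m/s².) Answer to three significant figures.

Here I = (1/2)MR², so the shape factor k = I/(MR²) = 0.5.
Translational: Mg sinθ − f = Ma. Rotational about the CM: fR = Iα = kMRa, so f = kMa.
Hence a = g sinθ/(1+k) = 9.8×sin15.5°/1.5 = 1.746 m/s².
Starting from rest, L = ½at², so t = √(2L/a) = √(2×3.21/1.746) ≈ 1.92 s.

t ≈ 1.92 s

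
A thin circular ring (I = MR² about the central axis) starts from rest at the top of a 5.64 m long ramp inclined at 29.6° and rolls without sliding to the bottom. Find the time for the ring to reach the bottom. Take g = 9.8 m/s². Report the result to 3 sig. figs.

t ≈ 2.16 s

The moment of inertia is MR², giving k ≡ I/(MR²) = 1.
Translational: Mg sinθ − f = Ma. Rotational about the CM: fR = Iα = kMRa, so f = kMa.
Hence a = g sinθ/(1+k) = 9.8×sin29.6°/2 = 2.42 m/s².
Starting from rest, L = ½at², so t = √(2L/a) = √(2×5.64/2.42) ≈ 2.16 s.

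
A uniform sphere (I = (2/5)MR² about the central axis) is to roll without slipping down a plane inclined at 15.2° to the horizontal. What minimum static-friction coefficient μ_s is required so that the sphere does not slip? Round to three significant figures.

μ_min ≈ 0.0776

For this body I = (2/5)MR², i.e. k = I/(MR²) = 0.4.
Translational: Mg sinθ − f = Ma. Rotational about the CM: fR = Iα = kMRa, so f = kMa.
These give a = g sinθ/(1+k) and the required friction f = kMg sinθ/(1+k).
With N = Mg cosθ, the no-slip condition f ≤ μN gives μ_min = f/N = k tanθ/(1+k).
μ_min = 0.4 × tan15.2° / 1.4 ≈ 0.0776.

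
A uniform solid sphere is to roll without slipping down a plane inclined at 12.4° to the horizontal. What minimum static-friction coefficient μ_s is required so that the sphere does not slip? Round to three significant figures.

μ_min ≈ 0.0628

With I = (2/5)MR², the ratio k = I/(MR²) is 0.4.
Along the incline Mg sinθ − f = Ma, and torque about the center fR = Iα = kMR²(a/R) gives f = kMa.
These give a = g sinθ/(1+k) and the required friction f = kMg sinθ/(1+k).
With N = Mg cosθ, the no-slip condition f ≤ μN gives μ_min = f/N = k tanθ/(1+k).
μ_min = 0.4 × tan12.4° / 1.4 ≈ 0.0628.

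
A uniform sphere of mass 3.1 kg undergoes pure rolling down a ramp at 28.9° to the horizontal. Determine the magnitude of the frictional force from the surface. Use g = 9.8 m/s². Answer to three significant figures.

f ≈ 4.19 N

For this body I = (2/5)MR², i.e. k = I/(MR²) = 0.4.
Along the incline Mg sinθ − f = Ma, and torque about the center fR = Iα = kMR²(a/R) gives f = kMa.
Combining, a = g sinθ/(1+k) and f = kMa = kMg sinθ/(1+k).
f = 0.4 × 3.1 × 9.8 × sin28.9° / 1.4 ≈ 4.19 N.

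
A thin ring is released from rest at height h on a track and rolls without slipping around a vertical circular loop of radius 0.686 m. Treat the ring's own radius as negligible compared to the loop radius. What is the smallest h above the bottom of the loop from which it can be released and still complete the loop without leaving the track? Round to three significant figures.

h_min ≈ 2.06 m

With I = MR², the ratio k = I/(MR²) is 1.
At the top of the loop, the minimum-contact condition is Mg = Mv_top²/r, so v_top² = gr.
With ω = v/R, the kinetic energy at speed v is ½(1+k)Mv² = Mv².
Energy conservation from release (height h) to the top (height 2r): Mgh = Mg(2r) + M·gr.
Thus h_min = 2r + (1+k)r/2 = r(2 + 2/2) = 0.686 × 3 ≈ 2.06 m.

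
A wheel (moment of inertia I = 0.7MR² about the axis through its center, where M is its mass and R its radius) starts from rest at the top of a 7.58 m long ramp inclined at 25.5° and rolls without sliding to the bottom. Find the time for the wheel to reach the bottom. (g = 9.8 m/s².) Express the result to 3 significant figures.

With I = 0.7MR², the ratio k = I/(MR²) is 0.7.
Translational: Mg sinθ − f = Ma. Rotational about the CM: fR = Iα = kMRa, so f = kMa.
Hence a = g sinθ/(1+k) = 9.8×sin25.5°/1.7 = 2.482 m/s².
Starting from rest, L = ½at², so t = √(2L/a) = √(2×7.58/2.482) ≈ 2.47 s.

t ≈ 2.47 s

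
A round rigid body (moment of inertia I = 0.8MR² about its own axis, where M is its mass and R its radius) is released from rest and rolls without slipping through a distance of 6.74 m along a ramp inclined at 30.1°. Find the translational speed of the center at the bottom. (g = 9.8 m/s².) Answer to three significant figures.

v ≈ 6.07 m/s

For this body I = 0.8MR², i.e. k = I/(MR²) = 0.8.
The rolling condition ω = v/R makes the rotational term ½I(v/R)² = ½kMv², so KE_total = ½(1+k)Mv² = (9/10)Mv².
The vertical drop is h = L sinθ = 6.74 × sin30.1° = 3.38 m.
Energy conservation: Mgh = (9/10)Mv², so v = √(2gh/(1+k)) = √(2 × 9.8 × 3.38 / 1.8) ≈ 6.07 m/s.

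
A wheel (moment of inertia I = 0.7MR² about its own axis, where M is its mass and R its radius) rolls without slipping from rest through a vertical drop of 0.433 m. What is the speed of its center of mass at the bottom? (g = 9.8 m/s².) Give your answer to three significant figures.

With I = 0.7MR², the ratio k = I/(MR²) is 0.7.
The rolling condition ω = v/R makes the rotational term ½I(v/R)² = ½kMv², so KE_total = ½(1+k)Mv² = (17/20)Mv².
Setting Mgh = (17/20)Mv² gives v = √(2gh/(1+k)) = √(2·9.8·0.433/1.7) ≈ 2.23 m/s.

v ≈ 2.23 m/s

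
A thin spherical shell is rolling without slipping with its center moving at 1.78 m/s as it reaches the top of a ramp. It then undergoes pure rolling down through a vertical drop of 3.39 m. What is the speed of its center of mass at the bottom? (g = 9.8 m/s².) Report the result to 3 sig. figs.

v ≈ 6.56 m/s

For this body I = (2/3)MR², i.e. k = I/(MR²) = 2/3.
The rolling condition ω = v/R makes the rotational term ½I(v/R)² = ½kMv², so KE_total = ½(1+k)Mv² = (5/6)Mv².
Energy conservation: (5/6)Mv₀² + Mgh = (5/6)Mv², so v² = v₀² + 2gh/(1+k).
v = √(1.78² + 2×9.8×3.39/1.667) = √43.03 ≈ 6.56 m/s.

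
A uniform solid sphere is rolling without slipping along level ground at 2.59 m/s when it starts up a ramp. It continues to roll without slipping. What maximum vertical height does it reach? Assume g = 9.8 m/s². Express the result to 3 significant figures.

For this body I = (2/5)MR², i.e. k = I/(MR²) = 0.4.
Rolling without slipping gives ω = v/R, so the total kinetic energy is ½Mv² + ½Iω² = ½(1+k)Mv² = (7/10)Mv².
All of this converts to potential energy at the highest point: (7/10)Mv₀² = Mgh.
Thus h = (1+k)v₀²/(2g) = 1.4 × 2.59² / (2 × 9.8) ≈ 0.479 m.

h ≈ 0.479 m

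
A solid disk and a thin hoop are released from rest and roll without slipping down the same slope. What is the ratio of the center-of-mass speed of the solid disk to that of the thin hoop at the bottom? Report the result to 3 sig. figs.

Each satisfies Mgh = ½(1+k)Mv² with k = I/(MR²), so v ∝ 1/√(1+k).
For the solid disk k = 0.5; for the thin hoop k = 1.
v₁/v₂ = √((1+k₂)/(1+k₁)) = √(2/1.5) ≈ 1.15.

v_ratio ≈ 1.15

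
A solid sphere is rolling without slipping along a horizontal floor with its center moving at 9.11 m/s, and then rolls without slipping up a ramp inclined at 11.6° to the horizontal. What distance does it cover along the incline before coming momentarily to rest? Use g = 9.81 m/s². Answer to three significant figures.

Here I = (2/5)MR², so the shape factor k = I/(MR²) = 0.4.
The rolling condition ω = v/R makes the rotational term ½I(v/R)² = ½kMv², so KE_total = ½(1+k)Mv² = (7/10)Mv².
Setting this equal to Mgh gives the vertical rise h = (1+k)v₀²/(2g) = 1.4×9.11²/(2×9.81) = 5.922 m.
The distance along the slope is d = h/sinθ = 5.922/sin11.6° ≈ 29.5 m.

d ≈ 29.5 m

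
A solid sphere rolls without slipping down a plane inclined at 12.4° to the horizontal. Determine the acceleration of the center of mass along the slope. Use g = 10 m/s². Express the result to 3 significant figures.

The moment of inertia is (2/5)MR², giving k ≡ I/(MR²) = 0.4.
Translational: Mg sinθ − f = Ma. Rotational about the CM: fR = Iα = kMRa, so f = kMa.
Eliminating f: Mg sinθ = (1+k)Ma, so a = g sinθ/(1+k) = 10 × sin12.4° / 1.4 ≈ 1.53 m/s².

a ≈ 1.53 m/s²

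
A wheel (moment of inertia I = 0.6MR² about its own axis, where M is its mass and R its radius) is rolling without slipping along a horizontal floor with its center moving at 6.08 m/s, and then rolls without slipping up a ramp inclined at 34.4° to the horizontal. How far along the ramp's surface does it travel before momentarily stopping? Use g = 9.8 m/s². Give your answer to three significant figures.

d ≈ 5.34 m

With I = 0.6MR², the ratio k = I/(MR²) is 0.6.
The rolling condition ω = v/R makes the rotational term ½I(v/R)² = ½kMv², so KE_total = ½(1+k)Mv² = (4/5)Mv².
Setting this equal to Mgh gives the vertical rise h = (1+k)v₀²/(2g) = 1.6×6.08²/(2×9.8) = 3.018 m.
The distance along the slope is d = h/sinθ = 3.018/sin34.4° ≈ 5.34 m.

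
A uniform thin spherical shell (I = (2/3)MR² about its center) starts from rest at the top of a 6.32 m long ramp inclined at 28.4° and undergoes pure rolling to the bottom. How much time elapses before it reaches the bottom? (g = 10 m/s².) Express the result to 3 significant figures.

t ≈ 2.10 s

The moment of inertia is (2/3)MR², giving k ≡ I/(MR²) = 2/3.
Translational: Mg sinθ − f = Ma. Rotational about the CM: fR = Iα = kMRa, so f = kMa.
Hence a = g sinθ/(1+k) = 10×sin28.4°/1.667 = 2.854 m/s².
Starting from rest, L = ½at², so t = √(2L/a) = √(2×6.32/2.854) ≈ 2.10 s.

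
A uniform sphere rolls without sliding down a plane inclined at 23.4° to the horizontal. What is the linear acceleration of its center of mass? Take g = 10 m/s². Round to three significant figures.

a ≈ 2.84 m/s²

For this body I = (2/5)MR², i.e. k = I/(MR²) = 0.4.
Along the incline Mg sinθ − f = Ma, and torque about the center fR = Iα = kMR²(a/R) gives f = kMa.
Eliminating f: Mg sinθ = (1+k)Ma, so a = g sinθ/(1+k) = 10 × sin23.4° / 1.4 ≈ 2.84 m/s².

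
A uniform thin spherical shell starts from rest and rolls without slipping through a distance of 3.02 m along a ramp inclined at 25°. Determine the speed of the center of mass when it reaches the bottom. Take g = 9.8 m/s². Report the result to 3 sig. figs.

Here I = (2/3)MR², so the shape factor k = I/(MR²) = 2/3.
Pure rolling means v = ωR; then KE = ½Mv² + ½I(v/R)² = ½(1+k)Mv² = (5/6)Mv².
The vertical drop is h = L sinθ = 3.02 × sin25° = 1.276 m.
Energy conservation: Mgh = (5/6)Mv², so v = √(2gh/(1+k)) = √(2 × 9.8 × 1.276 / 1.667) ≈ 3.87 m/s.

v ≈ 3.87 m/s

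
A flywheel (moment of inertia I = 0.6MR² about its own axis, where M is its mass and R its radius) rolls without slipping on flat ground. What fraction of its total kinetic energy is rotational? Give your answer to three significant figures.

For this body I = 0.6MR², i.e. k = I/(MR²) = 0.6.
Since ω = v/R, the translational part is ½Mv² and the rotational part is ½I(v/R)² = ½kMv²; the total is ½(1+k)Mv².
The rotational fraction is therefore k/(1+k) = 0.6/1.6 ≈ 0.375.

fraction ≈ 0.375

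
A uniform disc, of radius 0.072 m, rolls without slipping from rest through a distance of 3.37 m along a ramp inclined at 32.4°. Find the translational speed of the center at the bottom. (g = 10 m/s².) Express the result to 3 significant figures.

v ≈ 4.91 m/s

Here I = (1/2)MR², so the shape factor k = I/(MR²) = 0.5.
Rolling without slipping gives ω = v/R, so the total kinetic energy is ½Mv² + ½Iω² = ½(1+k)Mv² = (3/4)Mv².
The vertical drop is h = L sinθ = 3.37 × sin32.4° = 1.806 m.
Energy conservation: Mgh = (3/4)Mv², so v = √(2gh/(1+k)) = √(2 × 10 × 1.806 / 1.5) ≈ 4.91 m/s.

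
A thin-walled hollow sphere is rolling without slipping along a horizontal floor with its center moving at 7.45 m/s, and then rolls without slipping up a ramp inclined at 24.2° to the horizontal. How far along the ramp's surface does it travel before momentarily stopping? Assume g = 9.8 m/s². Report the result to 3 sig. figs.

d ≈ 11.5 m

The moment of inertia is (2/3)MR², giving k ≡ I/(MR²) = 2/3.
The rolling condition ω = v/R makes the rotational term ½I(v/R)² = ½kMv², so KE_total = ½(1+k)Mv² = (5/6)Mv².
Setting this equal to Mgh gives the vertical rise h = (1+k)v₀²/(2g) = 1.667×7.45²/(2×9.8) = 4.72 m.
The distance along the slope is d = h/sinθ = 4.72/sin24.2° ≈ 11.5 m.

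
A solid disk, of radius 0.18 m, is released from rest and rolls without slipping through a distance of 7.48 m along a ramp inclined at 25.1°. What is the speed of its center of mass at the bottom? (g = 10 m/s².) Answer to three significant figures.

With I = (1/2)MR², the ratio k = I/(MR²) is 0.5.
Rolling without slipping gives ω = v/R, so the total kinetic energy is ½Mv² + ½Iω² = ½(1+k)Mv² = (3/4)Mv².
The vertical drop is h = L sinθ = 7.48 × sin25.1° = 3.173 m.
Setting Mgh = (3/4)Mv² gives v = √(2gh/(1+k)) = √(2·10·3.173/1.5) ≈ 6.50 m/s.

v ≈ 6.50 m/s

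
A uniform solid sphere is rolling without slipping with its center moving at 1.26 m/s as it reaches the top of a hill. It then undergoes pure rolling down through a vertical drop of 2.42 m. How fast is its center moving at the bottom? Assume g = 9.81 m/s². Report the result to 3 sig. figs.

For this body I = (2/5)MR², i.e. k = I/(MR²) = 0.4.
The rolling condition ω = v/R makes the rotational term ½I(v/R)² = ½kMv², so KE_total = ½(1+k)Mv² = (7/10)Mv².
Conserving energy between top and bottom: (7/10)Mv² = (7/10)Mv₀² + Mgh, hence v² = v₀² + 2gh/(1+k).
v = √(1.26² + 2×9.81×2.42/1.4) = √35.5 ≈ 5.96 m/s.

v ≈ 5.96 m/s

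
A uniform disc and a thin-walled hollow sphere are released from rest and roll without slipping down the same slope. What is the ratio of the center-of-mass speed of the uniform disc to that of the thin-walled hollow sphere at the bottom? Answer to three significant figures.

Each satisfies Mgh = ½(1+k)Mv² with k = I/(MR²), so v ∝ 1/√(1+k).
For the uniform disc k = 0.5; for the thin-walled hollow sphere k = 2/3.
v₁/v₂ = √((1+k₂)/(1+k₁)) = √(1.667/1.5) ≈ 1.05.

v_ratio ≈ 1.05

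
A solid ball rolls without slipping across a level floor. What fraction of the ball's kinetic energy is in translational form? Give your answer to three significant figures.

fraction ≈ 0.714

Here I = (2/5)MR², so the shape factor k = I/(MR²) = 0.4.
With ω = v/R, KE_trans = ½Mv² and KE_rot = ½Iω² = ½kMv², so KE_total = ½(1+k)Mv².
The translational fraction is therefore 1/(1+k) = 1/1.4 ≈ 0.714.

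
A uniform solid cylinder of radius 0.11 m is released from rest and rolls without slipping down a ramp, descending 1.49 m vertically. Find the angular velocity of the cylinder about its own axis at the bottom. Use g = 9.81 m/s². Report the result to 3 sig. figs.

ω ≈ 40.1 rad/s

Here I = (1/2)MR², so the shape factor k = I/(MR²) = 0.5.
Since it rolls without slipping, ω = v/R and KE = ½Mv² + ½Iω² = ½(1+k)Mv² = (3/4)Mv².
Energy conservation Mgh = ½(1+k)Mv² gives v = √(2gh/(1+k)) = √(2 × 9.81 × 1.49 / 1.5) = 4.415 m/s.
The angular speed follows from ω = v/R = 4.415/0.11 ≈ 40.1 rad/s.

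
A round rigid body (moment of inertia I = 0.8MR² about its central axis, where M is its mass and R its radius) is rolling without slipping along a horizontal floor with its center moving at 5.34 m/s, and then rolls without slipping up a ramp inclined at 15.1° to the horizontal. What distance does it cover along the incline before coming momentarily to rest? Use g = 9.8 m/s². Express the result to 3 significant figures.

d ≈ 10.1 m

For this body I = 0.8MR², i.e. k = I/(MR²) = 0.8.
The rolling condition ω = v/R makes the rotational term ½I(v/R)² = ½kMv², so KE_total = ½(1+k)Mv² = (9/10)Mv².
Setting this equal to Mgh gives the vertical rise h = (1+k)v₀²/(2g) = 1.8×5.34²/(2×9.8) = 2.619 m.
Along the incline, d = h/sinθ = 2.619/sin15.1° ≈ 10.1 m.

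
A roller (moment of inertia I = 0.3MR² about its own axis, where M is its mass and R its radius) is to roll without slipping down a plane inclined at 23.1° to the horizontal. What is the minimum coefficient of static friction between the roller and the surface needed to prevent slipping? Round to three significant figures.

For this body I = 0.3MR², i.e. k = I/(MR²) = 0.3.
Along the incline Mg sinθ − f = Ma, and torque about the center fR = Iα = kMR²(a/R) gives f = kMa.
These give a = g sinθ/(1+k) and the required friction f = kMg sinθ/(1+k).
The normal force is N = Mg cosθ, so μ_min = f/N = k tanθ/(1+k).
μ_min = 0.3 × tan23.1° / 1.3 ≈ 0.0984.

μ_min ≈ 0.0984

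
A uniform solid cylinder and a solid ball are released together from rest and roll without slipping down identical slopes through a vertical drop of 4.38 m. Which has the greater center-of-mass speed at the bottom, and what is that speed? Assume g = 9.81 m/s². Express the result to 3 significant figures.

the solid ball, at v ≈ 7.83 m/s

For rolling without slipping, Mgh = ½(1+k)Mv² where k = I/(MR²), so v = √(2gh/(1+k)).
Uniform solid cylinder: k = 0.5, giving v = √(2×9.81×4.38/1.5) = 7.569 m/s.
Solid ball: k = 0.4, giving v = √(2×9.81×4.38/1.4) = 7.835 m/s.
The smaller k wins: the solid ball, at ≈ 7.83 m/s.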